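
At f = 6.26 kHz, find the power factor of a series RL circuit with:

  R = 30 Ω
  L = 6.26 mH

Step 1 — Angular frequency: ω = 2π·f = 2π·6260 = 3.933e+04 rad/s.
Step 2 — Component impedances:
  R: Z = R = 30 Ω
  L: Z = jωL = j·3.933e+04·0.00626 = 0 + j246.2 Ω
Step 3 — Series combination: Z_total = R + L = 30 + j246.2 Ω = 248∠83.1° Ω.
Step 4 — Power factor: PF = cos(φ) = Re(Z)/|Z| = 30/248.04 = 0.1209.
Step 5 — Type: Im(Z) = 246.2 ⇒ lagging (phase φ = 83.1°).

PF = 0.1209 (lagging, φ = 83.1°)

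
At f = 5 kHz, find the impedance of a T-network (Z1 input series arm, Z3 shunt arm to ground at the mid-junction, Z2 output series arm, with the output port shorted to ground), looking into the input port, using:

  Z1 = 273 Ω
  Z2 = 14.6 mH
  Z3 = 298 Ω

Step 1 — Angular frequency: ω = 2π·f = 2π·5000 = 3.142e+04 rad/s.
Step 2 — Component impedances:
  Z1: Z = R = 273 Ω
  Z2: Z = jωL = j·3.142e+04·0.0146 = 0 + j458.7 Ω
  Z3: Z = R = 298 Ω
Step 3 — With the output port shorted to ground, the output series arm Z2 runs from the junction to ground; the shunt arm Z3 also runs from the junction to ground. They appear in parallel: Z3 || Z2 = 209.5 + j136.1 Ω.
Step 4 — Series with input arm Z1: Z_in = Z1 + (Z3 || Z2) = 482.5 + j136.1 Ω = 501.4∠15.8° Ω.

Z = 482.5 + j136.1 Ω = 501.4∠15.8° Ω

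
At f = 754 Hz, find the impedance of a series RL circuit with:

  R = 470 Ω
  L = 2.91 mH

Step 1 — Angular frequency: ω = 2π·f = 2π·754 = 4738 rad/s.
Step 2 — Component impedances:
  R: Z = R = 470 Ω
  L: Z = jωL = j·4738·0.00291 = 0 + j13.79 Ω
Step 3 — Series combination: Z_total = R + L = 470 + j13.79 Ω = 470.2∠1.7° Ω.

Z = 470 + j13.79 Ω = 470.2∠1.7° Ω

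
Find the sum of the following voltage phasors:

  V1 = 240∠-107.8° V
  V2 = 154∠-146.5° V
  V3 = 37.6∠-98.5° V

Step 1 — Convert each phasor to rectangular form:
  V1 = 240·(cos(-107.8°) + j·sin(-107.8°)) = -73.37 - j228.5 V
  V2 = 154·(cos(-146.5°) + j·sin(-146.5°)) = -128.4 - j85 V
  V3 = 37.6·(cos(-98.5°) + j·sin(-98.5°)) = -5.558 - j37.19 V
Step 2 — Sum components: V_total = -207.3 - j350.7 V.
Step 3 — Convert to polar: |V_total| = 407.4 V, ∠V_total = -120.6°.

V_total = 407.4∠-120.6° V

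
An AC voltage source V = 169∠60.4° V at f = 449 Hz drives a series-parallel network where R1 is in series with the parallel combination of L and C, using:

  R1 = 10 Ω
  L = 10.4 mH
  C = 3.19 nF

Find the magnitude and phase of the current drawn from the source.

Step 1 — Angular frequency: ω = 2π·f = 2π·449 = 2821 rad/s.
Step 2 — Component impedances:
  R1: Z = R = 10 Ω
  L: Z = jωL = j·2821·0.0104 = 0 + j29.34 Ω
  C: Z = 1/(jωC) = -j/(ω·C) = 0 - j1.111e+05 Ω
Step 3 — Parallel branch: L || C = 1/(1/L + 1/C) = 0 + j29.35 Ω.
Step 4 — Series with R1: Z_total = R1 + (L || C) = 10 + j29.35 Ω = 31∠71.2° Ω.
Step 5 — Source phasor: V = 169∠60.4° V = 83.48 + j146.9 V.
Step 6 — Ohm's law: I = V / Z_total = (83.48 + j146.9) / (10 + j29.35) = 5.355 - j1.02 A.
Step 7 — Convert to polar: |I| = 5.451 A, ∠I = -10.8°.

I = 5.451∠-10.8° A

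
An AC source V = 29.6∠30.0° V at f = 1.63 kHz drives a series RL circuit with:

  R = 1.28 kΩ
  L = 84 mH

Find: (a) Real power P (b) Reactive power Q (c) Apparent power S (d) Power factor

Step 1 — Angular frequency: ω = 2π·f = 2π·1630 = 1.024e+04 rad/s.
Step 2 — Component impedances:
  R: Z = R = 1280 Ω
  L: Z = jωL = j·1.024e+04·0.084 = 0 + j860.3 Ω
Step 3 — Series combination: Z_total = R + L = 1280 + j860.3 Ω = 1542∠33.9° Ω.
Step 4 — Source phasor: V = 29.6∠30.0° V = 25.63 + j14.8 V.
Step 5 — Current: I = V / Z = 0.01915 - j0.001307 A = 0.01919∠-3.9° A.
Step 6 — Complex power: S = V·I* = 0.4715 + j0.3169 VA.
Step 7 — Real power: P = Re(S) = 0.4715 W.
Step 8 — Reactive power: Q = Im(S) = 0.3169 VAR.
Step 9 — Apparent power: |S| = 0.5681 VA.
Step 10 — Power factor: PF = P/|S| = 0.83 (lagging).

(a) P = 0.4715 W  (b) Q = 0.3169 VAR  (c) S = 0.5681 VA  (d) PF = 0.83 (lagging)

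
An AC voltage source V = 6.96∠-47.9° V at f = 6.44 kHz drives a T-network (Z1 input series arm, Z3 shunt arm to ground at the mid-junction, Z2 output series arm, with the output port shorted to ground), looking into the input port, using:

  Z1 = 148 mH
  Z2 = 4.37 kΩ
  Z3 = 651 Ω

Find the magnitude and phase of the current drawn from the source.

Step 1 — Angular frequency: ω = 2π·f = 2π·6440 = 4.046e+04 rad/s.
Step 2 — Component impedances:
  Z1: Z = jωL = j·4.046e+04·0.148 = 0 + j5989 Ω
  Z2: Z = R = 4370 Ω
  Z3: Z = R = 651 Ω
Step 3 — With the output port shorted to ground, the output series arm Z2 runs from the junction to ground; the shunt arm Z3 also runs from the junction to ground. They appear in parallel: Z3 || Z2 = 566.6 Ω.
Step 4 — Series with input arm Z1: Z_in = Z1 + (Z3 || Z2) = 566.6 + j5989 Ω = 6015∠84.6° Ω.
Step 5 — Source phasor: V = 6.96∠-47.9° V = 4.666 - j5.164 V.
Step 6 — Ohm's law: I = V / Z_total = (4.666 - j5.164) / (566.6 + j5989) = -0.0007816 - j0.0008531 A.
Step 7 — Convert to polar: |I| = 0.001157 A, ∠I = -132.5°.

I = 0.001157∠-132.5° A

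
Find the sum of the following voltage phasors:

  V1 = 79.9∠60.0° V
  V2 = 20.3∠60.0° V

Step 1 — Convert each phasor to rectangular form:
  V1 = 79.9·(cos(60.0°) + j·sin(60.0°)) = 39.95 + j69.2 V
  V2 = 20.3·(cos(60.0°) + j·sin(60.0°)) = 10.15 + j17.58 V
Step 2 — Sum components: V_total = 50.1 + j86.78 V.
Step 3 — Convert to polar: |V_total| = 100.2 V, ∠V_total = 60.0°.

V_total = 100.2∠60.0° V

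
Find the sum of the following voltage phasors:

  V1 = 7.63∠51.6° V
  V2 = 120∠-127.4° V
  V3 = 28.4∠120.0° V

Step 1 — Convert each phasor to rectangular form:
  V1 = 7.63·(cos(51.6°) + j·sin(51.6°)) = 4.739 + j5.98 V
  V2 = 120·(cos(-127.4°) + j·sin(-127.4°)) = -72.89 - j95.33 V
  V3 = 28.4·(cos(120.0°) + j·sin(120.0°)) = -14.2 + j24.6 V
Step 2 — Sum components: V_total = -82.35 - j64.76 V.
Step 3 — Convert to polar: |V_total| = 104.8 V, ∠V_total = -141.8°.

V_total = 104.8∠-141.8° V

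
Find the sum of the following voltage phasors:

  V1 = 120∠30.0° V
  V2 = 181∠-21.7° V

Step 1 — Convert each phasor to rectangular form:
  V1 = 120·(cos(30.0°) + j·sin(30.0°)) = 103.9 + j60 V
  V2 = 181·(cos(-21.7°) + j·sin(-21.7°)) = 168.2 - j66.92 V
Step 2 — Sum components: V_total = 272.1 - j6.924 V.
Step 3 — Convert to polar: |V_total| = 272.2 V, ∠V_total = -1.5°.

V_total = 272.2∠-1.5° V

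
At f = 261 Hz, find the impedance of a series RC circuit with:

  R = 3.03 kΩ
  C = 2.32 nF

Step 1 — Angular frequency: ω = 2π·f = 2π·261 = 1640 rad/s.
Step 2 — Component impedances:
  R: Z = R = 3030 Ω
  C: Z = 1/(jωC) = -j/(ω·C) = 0 - j2.628e+05 Ω
Step 3 — Series combination: Z_total = R + C = 3030 - j2.628e+05 Ω = 2.629e+05∠-89.3° Ω.

Z = 3030 - j2.628e+05 Ω = 2.629e+05∠-89.3° Ω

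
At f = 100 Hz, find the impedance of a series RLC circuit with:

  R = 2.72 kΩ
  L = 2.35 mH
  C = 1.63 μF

Step 1 — Angular frequency: ω = 2π·f = 2π·100 = 628.3 rad/s.
Step 2 — Component impedances:
  R: Z = R = 2720 Ω
  L: Z = jωL = j·628.3·0.00235 = 0 + j1.477 Ω
  C: Z = 1/(jωC) = -j/(ω·C) = 0 - j976.4 Ω
Step 3 — Series combination: Z_total = R + L + C = 2720 - j974.9 Ω = 2889∠-19.7° Ω.

Z = 2720 - j974.9 Ω = 2889∠-19.7° Ω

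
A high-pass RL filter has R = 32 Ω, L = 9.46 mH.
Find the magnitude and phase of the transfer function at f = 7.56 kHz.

Step 1 — Angular frequency: ω = 2π·7560 = 4.75e+04 rad/s.
Step 2 — Transfer function: H(jω) = jωL/(R + jωL).
Step 3 — Numerator jωL = j·449.4; denominator R + jωL = 32 + j449.4.
Step 4 — H = 0.995 + j0.07085.
Step 5 — Magnitude: |H| = 0.9975 (-0.0 dB); phase: φ = 4.1°.

|H| = 0.9975 (-0.0 dB), φ = 4.1°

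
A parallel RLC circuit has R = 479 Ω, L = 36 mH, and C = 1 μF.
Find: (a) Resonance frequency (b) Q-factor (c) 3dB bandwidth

Step 1 — Resonance: ω₀ = 1/√(LC) = 1/√(0.036·1e-06) = 5270 rad/s.
Step 2 — f₀ = ω₀/(2π) = 838.8 Hz.
Step 3 — Parallel Q: Q = R/(ω₀L) = 479/(5270·0.036) = 2.525.
Step 4 — Bandwidth: Δω = ω₀/Q = 2088 rad/s; BW = Δω/(2π) = 332.3 Hz.

(a) f₀ = 838.8 Hz  (b) Q = 2.525  (c) BW = 332.3 Hz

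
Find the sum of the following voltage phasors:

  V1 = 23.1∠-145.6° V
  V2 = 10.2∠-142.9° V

Step 1 — Convert each phasor to rectangular form:
  V1 = 23.1·(cos(-145.6°) + j·sin(-145.6°)) = -19.06 - j13.05 V
  V2 = 10.2·(cos(-142.9°) + j·sin(-142.9°)) = -8.135 - j6.153 V
Step 2 — Sum components: V_total = -27.2 - j19.2 V.
Step 3 — Convert to polar: |V_total| = 33.29 V, ∠V_total = -144.8°.

V_total = 33.29∠-144.8° V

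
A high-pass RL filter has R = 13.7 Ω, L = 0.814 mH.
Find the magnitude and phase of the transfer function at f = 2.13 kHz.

Step 1 — Angular frequency: ω = 2π·2130 = 1.338e+04 rad/s.
Step 2 — Transfer function: H(jω) = jωL/(R + jωL).
Step 3 — Numerator jωL = j·10.89; denominator R + jωL = 13.7 + j10.89.
Step 4 — H = 0.3874 + j0.4871.
Step 5 — Magnitude: |H| = 0.6224 (-4.1 dB); phase: φ = 51.5°.

|H| = 0.6224 (-4.1 dB), φ = 51.5°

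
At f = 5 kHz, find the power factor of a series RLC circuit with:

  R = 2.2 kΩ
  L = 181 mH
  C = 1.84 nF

Step 1 — Angular frequency: ω = 2π·f = 2π·5000 = 3.142e+04 rad/s.
Step 2 — Component impedances:
  R: Z = R = 2200 Ω
  L: Z = jωL = j·3.142e+04·0.181 = 0 + j5686 Ω
  C: Z = 1/(jωC) = -j/(ω·C) = 0 - j1.73e+04 Ω
Step 3 — Series combination: Z_total = R + L + C = 2200 - j1.161e+04 Ω = 1.182e+04∠-79.3° Ω.
Step 4 — Power factor: PF = cos(φ) = Re(Z)/|Z| = 2200/1.182e+04 = 0.1861.
Step 5 — Type: Im(Z) = -1.161e+04 ⇒ leading (phase φ = -79.3°).

PF = 0.1861 (leading, φ = -79.3°)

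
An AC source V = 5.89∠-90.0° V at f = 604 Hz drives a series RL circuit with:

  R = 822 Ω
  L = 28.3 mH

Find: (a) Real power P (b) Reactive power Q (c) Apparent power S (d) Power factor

Step 1 — Angular frequency: ω = 2π·f = 2π·604 = 3795 rad/s.
Step 2 — Component impedances:
  R: Z = R = 822 Ω
  L: Z = jωL = j·3795·0.0283 = 0 + j107.4 Ω
Step 3 — Series combination: Z_total = R + L = 822 + j107.4 Ω = 829∠7.4° Ω.
Step 4 — Source phasor: V = 5.89∠-90.0° V = 0 - j5.89 V.
Step 5 — Current: I = V / Z = -0.0009205 - j0.007045 A = 0.007105∠-97.4° A.
Step 6 — Complex power: S = V·I* = 0.0415 + j0.005422 VA.
Step 7 — Real power: P = Re(S) = 0.0415 W.
Step 8 — Reactive power: Q = Im(S) = 0.005422 VAR.
Step 9 — Apparent power: |S| = 0.04185 VA.
Step 10 — Power factor: PF = P/|S| = 0.9916 (lagging).

(a) P = 0.0415 W  (b) Q = 0.005422 VAR  (c) S = 0.04185 VA  (d) PF = 0.9916 (lagging)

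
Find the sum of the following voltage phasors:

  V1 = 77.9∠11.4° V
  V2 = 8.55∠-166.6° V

Step 1 — Convert each phasor to rectangular form:
  V1 = 77.9·(cos(11.4°) + j·sin(11.4°)) = 76.36 + j15.4 V
  V2 = 8.55·(cos(-166.6°) + j·sin(-166.6°)) = -8.317 - j1.981 V
Step 2 — Sum components: V_total = 68.05 + j13.42 V.
Step 3 — Convert to polar: |V_total| = 69.36 V, ∠V_total = 11.2°.

V_total = 69.36∠11.2° V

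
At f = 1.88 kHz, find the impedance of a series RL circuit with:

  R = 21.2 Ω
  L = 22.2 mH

Step 1 — Angular frequency: ω = 2π·f = 2π·1880 = 1.181e+04 rad/s.
Step 2 — Component impedances:
  R: Z = R = 21.2 Ω
  L: Z = jωL = j·1.181e+04·0.0222 = 0 + j262.2 Ω
Step 3 — Series combination: Z_total = R + L = 21.2 + j262.2 Ω = 263.1∠85.4° Ω.

Z = 21.2 + j262.2 Ω = 263.1∠85.4° Ω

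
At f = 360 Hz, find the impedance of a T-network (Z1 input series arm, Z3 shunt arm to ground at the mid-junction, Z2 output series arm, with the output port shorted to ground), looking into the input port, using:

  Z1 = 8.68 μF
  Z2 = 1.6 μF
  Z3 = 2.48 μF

Step 1 — Angular frequency: ω = 2π·f = 2π·360 = 2262 rad/s.
Step 2 — Component impedances:
  Z1: Z = 1/(jωC) = -j/(ω·C) = 0 - j50.93 Ω
  Z2: Z = 1/(jωC) = -j/(ω·C) = 0 - j276.3 Ω
  Z3: Z = 1/(jωC) = -j/(ω·C) = 0 - j178.3 Ω
Step 3 — With the output port shorted to ground, the output series arm Z2 runs from the junction to ground; the shunt arm Z3 also runs from the junction to ground. They appear in parallel: Z3 || Z2 = 0 - j108.4 Ω.
Step 4 — Series with input arm Z1: Z_in = Z1 + (Z3 || Z2) = 0 - j159.3 Ω = 159.3∠-90.0° Ω.

Z = 0 - j159.3 Ω = 159.3∠-90.0° Ω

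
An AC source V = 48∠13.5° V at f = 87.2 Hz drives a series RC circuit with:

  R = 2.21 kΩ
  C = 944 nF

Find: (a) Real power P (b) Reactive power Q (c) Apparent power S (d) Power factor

Step 1 — Angular frequency: ω = 2π·f = 2π·87.2 = 547.9 rad/s.
Step 2 — Component impedances:
  R: Z = R = 2210 Ω
  C: Z = 1/(jωC) = -j/(ω·C) = 0 - j1933 Ω
Step 3 — Series combination: Z_total = R + C = 2210 - j1933 Ω = 2936∠-41.2° Ω.
Step 4 — Source phasor: V = 48∠13.5° V = 46.67 + j11.21 V.
Step 5 — Current: I = V / Z = 0.00945 + j0.01334 A = 0.01635∠54.7° A.
Step 6 — Complex power: S = V·I* = 0.5905 - j0.5166 VA.
Step 7 — Real power: P = Re(S) = 0.5905 W.
Step 8 — Reactive power: Q = Im(S) = -0.5166 VAR.
Step 9 — Apparent power: |S| = 0.7846 VA.
Step 10 — Power factor: PF = P/|S| = 0.7526 (leading).

(a) P = 0.5905 W  (b) Q = -0.5166 VAR  (c) S = 0.7846 VA  (d) PF = 0.7526 (leading)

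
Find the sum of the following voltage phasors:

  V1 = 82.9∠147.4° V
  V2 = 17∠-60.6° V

Step 1 — Convert each phasor to rectangular form:
  V1 = 82.9·(cos(147.4°) + j·sin(147.4°)) = -69.84 + j44.66 V
  V2 = 17·(cos(-60.6°) + j·sin(-60.6°)) = 8.345 - j14.81 V
Step 2 — Sum components: V_total = -61.49 + j29.85 V.
Step 3 — Convert to polar: |V_total| = 68.36 V, ∠V_total = 154.1°.

V_total = 68.36∠154.1° V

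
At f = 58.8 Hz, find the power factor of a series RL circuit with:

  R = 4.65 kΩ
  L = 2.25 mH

Step 1 — Angular frequency: ω = 2π·f = 2π·58.8 = 369.5 rad/s.
Step 2 — Component impedances:
  R: Z = R = 4650 Ω
  L: Z = jωL = j·369.5·0.00225 = 0 + j0.8313 Ω
Step 3 — Series combination: Z_total = R + L = 4650 + j0.8313 Ω = 4650∠0.0° Ω.
Step 4 — Power factor: PF = cos(φ) = Re(Z)/|Z| = 4650/4650 = 1.
Step 5 — Type: Im(Z) = 0.8313 ⇒ lagging (phase φ = 0.0°).

PF = 1 (lagging, φ = 0.0°)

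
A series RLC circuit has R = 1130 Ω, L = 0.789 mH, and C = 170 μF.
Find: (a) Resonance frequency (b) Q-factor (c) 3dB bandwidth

Step 1 — Resonance: ω₀ = 1/√(LC) = 1/√(0.000789·0.00017) = 2730 rad/s.
Step 2 — f₀ = ω₀/(2π) = 434.6 Hz.
Step 3 — Series Q: Q = ω₀L/R = 2730·0.000789/1130 = 0.001906.
Step 4 — Bandwidth: Δω = ω₀/Q = 1.432e+06 rad/s; BW = Δω/(2π) = 2.279e+05 Hz.

(a) f₀ = 434.6 Hz  (b) Q = 0.001906  (c) BW = 2.279e+05 Hz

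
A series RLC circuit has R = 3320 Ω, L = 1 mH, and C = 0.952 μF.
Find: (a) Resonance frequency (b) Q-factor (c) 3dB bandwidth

Step 1 — Resonance condition Im(Z)=0 gives ω₀ = 1/√(LC).
Step 2 — ω₀ = 1/√(0.001·9.52e-07) = 3.241e+04 rad/s.
Step 3 — f₀ = ω₀/(2π) = 5158 Hz.
Step 4 — Series Q: Q = ω₀L/R = 3.241e+04·0.001/3320 = 0.009762.
Step 5 — 3dB bandwidth: Δω = ω₀/Q = 3.32e+06 rad/s; BW = Δω/(2π) = 5.284e+05 Hz.

(a) f₀ = 5158 Hz  (b) Q = 0.009762  (c) BW = 5.284e+05 Hz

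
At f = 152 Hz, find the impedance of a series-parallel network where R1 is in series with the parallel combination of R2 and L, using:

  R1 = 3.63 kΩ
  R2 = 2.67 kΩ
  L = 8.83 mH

Step 1 — Angular frequency: ω = 2π·f = 2π·152 = 955 rad/s.
Step 2 — Component impedances:
  R1: Z = R = 3630 Ω
  R2: Z = R = 2670 Ω
  L: Z = jωL = j·955·0.00883 = 0 + j8.433 Ω
Step 3 — Parallel branch: R2 || L = 1/(1/R2 + 1/L) = 0.02664 + j8.433 Ω.
Step 4 — Series with R1: Z_total = R1 + (R2 || L) = 3630 + j8.433 Ω = 3630∠0.1° Ω.

Z = 3630 + j8.433 Ω = 3630∠0.1° Ω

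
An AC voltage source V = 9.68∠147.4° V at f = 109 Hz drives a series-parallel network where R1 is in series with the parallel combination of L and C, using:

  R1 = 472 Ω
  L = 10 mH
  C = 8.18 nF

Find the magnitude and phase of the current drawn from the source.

Step 1 — Angular frequency: ω = 2π·f = 2π·109 = 684.9 rad/s.
Step 2 — Component impedances:
  R1: Z = R = 472 Ω
  L: Z = jωL = j·684.9·0.01 = 0 + j6.849 Ω
  C: Z = 1/(jωC) = -j/(ω·C) = 0 - j1.785e+05 Ω
Step 3 — Parallel branch: L || C = 1/(1/L + 1/C) = 0 + j6.849 Ω.
Step 4 — Series with R1: Z_total = R1 + (L || C) = 472 + j6.849 Ω = 472∠0.8° Ω.
Step 5 — Source phasor: V = 9.68∠147.4° V = -8.155 + j5.215 V.
Step 6 — Ohm's law: I = V / Z_total = (-8.155 + j5.215) / (472 + j6.849) = -0.01711 + j0.0113 A.
Step 7 — Convert to polar: |I| = 0.02051 A, ∠I = 146.6°.

I = 0.02051∠146.6° A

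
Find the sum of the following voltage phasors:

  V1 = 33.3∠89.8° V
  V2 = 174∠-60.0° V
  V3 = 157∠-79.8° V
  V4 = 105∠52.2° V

Step 1 — Convert each phasor to rectangular form:
  V1 = 33.3·(cos(89.8°) + j·sin(89.8°)) = 0.1162 + j33.3 V
  V2 = 174·(cos(-60.0°) + j·sin(-60.0°)) = 87 - j150.7 V
  V3 = 157·(cos(-79.8°) + j·sin(-79.8°)) = 27.8 - j154.5 V
  V4 = 105·(cos(52.2°) + j·sin(52.2°)) = 64.36 + j82.97 V
Step 2 — Sum components: V_total = 179.3 - j188.9 V.
Step 3 — Convert to polar: |V_total| = 260.5 V, ∠V_total = -46.5°.

V_total = 260.5∠-46.5° V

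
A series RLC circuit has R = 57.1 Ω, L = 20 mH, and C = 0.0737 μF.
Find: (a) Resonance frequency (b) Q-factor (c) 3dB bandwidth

Step 1 — Resonance: ω₀ = 1/√(LC) = 1/√(0.02·7.37e-08) = 2.605e+04 rad/s.
Step 2 — f₀ = ω₀/(2π) = 4145 Hz.
Step 3 — Series Q: Q = ω₀L/R = 2.605e+04·0.02/57.1 = 9.123.
Step 4 — Bandwidth: Δω = ω₀/Q = 2855 rad/s; BW = Δω/(2π) = 454.4 Hz.

(a) f₀ = 4145 Hz  (b) Q = 9.123  (c) BW = 454.4 Hz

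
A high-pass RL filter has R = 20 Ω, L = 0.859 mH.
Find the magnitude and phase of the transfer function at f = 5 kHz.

Step 1 — Angular frequency: ω = 2π·5000 = 3.142e+04 rad/s.
Step 2 — Transfer function: H(jω) = jωL/(R + jωL).
Step 3 — Numerator jωL = j·26.99; denominator R + jωL = 20 + j26.99.
Step 4 — H = 0.6455 + j0.4784.
Step 5 — Magnitude: |H| = 0.8034 (-1.9 dB); phase: φ = 36.5°.

|H| = 0.8034 (-1.9 dB), φ = 36.5°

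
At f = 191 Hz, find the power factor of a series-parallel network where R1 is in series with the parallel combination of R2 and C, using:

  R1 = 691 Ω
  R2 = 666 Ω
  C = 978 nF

Step 1 — Angular frequency: ω = 2π·f = 2π·191 = 1200 rad/s.
Step 2 — Component impedances:
  R1: Z = R = 691 Ω
  R2: Z = R = 666 Ω
  C: Z = 1/(jωC) = -j/(ω·C) = 0 - j852 Ω
Step 3 — Parallel branch: R2 || C = 1/(1/R2 + 1/C) = 413.4 - j323.1 Ω.
Step 4 — Series with R1: Z_total = R1 + (R2 || C) = 1104 - j323.1 Ω = 1151∠-16.3° Ω.
Step 5 — Power factor: PF = cos(φ) = Re(Z)/|Z| = 1104.4/1150.7 = 0.9598.
Step 6 — Type: Im(Z) = -323.1 ⇒ leading (phase φ = -16.3°).

PF = 0.9598 (leading, φ = -16.3°)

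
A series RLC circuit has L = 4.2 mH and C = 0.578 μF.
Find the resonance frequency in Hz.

Step 1 — Resonance condition Im(Z)=0 gives ω₀ = 1/√(LC).
Step 2 — ω₀ = 1/√(0.0042·5.78e-07) = 2.03e+04 rad/s.
Step 3 — f₀ = ω₀/(2π) = 3230 Hz.

f₀ = 3230 Hz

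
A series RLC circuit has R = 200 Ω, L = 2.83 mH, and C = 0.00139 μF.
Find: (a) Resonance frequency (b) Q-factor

Step 1 — Resonance condition Im(Z)=0 gives ω₀ = 1/√(LC).
Step 2 — ω₀ = 1/√(0.00283·1.39e-09) = 5.042e+05 rad/s.
Step 3 — f₀ = ω₀/(2π) = 8.025e+04 Hz.
Step 4 — Series Q: Q = ω₀L/R = 5.042e+05·0.00283/200 = 7.134.

(a) f₀ = 8.025e+04 Hz  (b) Q = 7.134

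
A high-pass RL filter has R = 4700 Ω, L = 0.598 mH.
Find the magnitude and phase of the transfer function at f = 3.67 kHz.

Step 1 — Angular frequency: ω = 2π·3670 = 2.306e+04 rad/s.
Step 2 — Transfer function: H(jω) = jωL/(R + jωL).
Step 3 — Numerator jωL = j·13.79; denominator R + jωL = 4700 + j13.79.
Step 4 — H = 8.608e-06 + j0.002934.
Step 5 — Magnitude: |H| = 0.002934 (-50.7 dB); phase: φ = 89.8°.

|H| = 0.002934 (-50.7 dB), φ = 89.8°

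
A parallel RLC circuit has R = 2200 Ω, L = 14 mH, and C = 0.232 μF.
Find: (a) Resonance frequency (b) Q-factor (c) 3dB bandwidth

Step 1 — Resonance: ω₀ = 1/√(LC) = 1/√(0.014·2.32e-07) = 1.755e+04 rad/s.
Step 2 — f₀ = ω₀/(2π) = 2793 Hz.
Step 3 — Parallel Q: Q = R/(ω₀L) = 2200/(1.755e+04·0.014) = 8.956.
Step 4 — Bandwidth: Δω = ω₀/Q = 1959 rad/s; BW = Δω/(2π) = 311.8 Hz.

(a) f₀ = 2793 Hz  (b) Q = 8.956  (c) BW = 311.8 Hz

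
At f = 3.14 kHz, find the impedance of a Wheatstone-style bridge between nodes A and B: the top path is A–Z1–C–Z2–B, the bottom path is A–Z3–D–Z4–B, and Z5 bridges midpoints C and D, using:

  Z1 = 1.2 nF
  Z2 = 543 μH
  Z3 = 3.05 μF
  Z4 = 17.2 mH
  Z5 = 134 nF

Step 1 — Angular frequency: ω = 2π·f = 2π·3140 = 1.973e+04 rad/s.
Step 2 — Component impedances:
  Z1: Z = 1/(jωC) = -j/(ω·C) = 0 - j4.224e+04 Ω
  Z2: Z = jωL = j·1.973e+04·0.000543 = 0 + j10.71 Ω
  Z3: Z = 1/(jωC) = -j/(ω·C) = 0 - j16.62 Ω
  Z4: Z = jωL = j·1.973e+04·0.0172 = 0 + j339.3 Ω
  Z5: Z = 1/(jωC) = -j/(ω·C) = 0 - j378.3 Ω
Step 3 — Bridge requires nodal analysis (the Z5 bridge couples midpoints C and D, so the two paths cannot be reduced to a simple series/parallel combination). Setting node B to ground and injecting 1 A at node A, the 3-node admittance system at A, C, D solves to V_A = Z_AB = 0 + j4954 Ω = 4954∠90.0° Ω.

Z = 0 + j4954 Ω = 4954∠90.0° Ω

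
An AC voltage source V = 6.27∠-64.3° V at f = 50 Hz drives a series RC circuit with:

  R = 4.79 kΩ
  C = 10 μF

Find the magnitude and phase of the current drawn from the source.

Step 1 — Angular frequency: ω = 2π·f = 2π·50 = 314.2 rad/s.
Step 2 — Component impedances:
  R: Z = R = 4790 Ω
  C: Z = 1/(jωC) = -j/(ω·C) = 0 - j318.3 Ω
Step 3 — Series combination: Z_total = R + C = 4790 - j318.3 Ω = 4801∠-3.8° Ω.
Step 4 — Source phasor: V = 6.27∠-64.3° V = 2.719 - j5.65 V.
Step 5 — Ohm's law: I = V / Z_total = (2.719 - j5.65) / (4790 - j318.3) = 0.0006432 - j0.001137 A.
Step 6 — Convert to polar: |I| = 0.001306 A, ∠I = -60.5°.

I = 0.001306∠-60.5° A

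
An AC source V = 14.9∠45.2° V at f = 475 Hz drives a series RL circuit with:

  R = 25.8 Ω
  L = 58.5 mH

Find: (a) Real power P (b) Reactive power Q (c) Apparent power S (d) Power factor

Step 1 — Angular frequency: ω = 2π·f = 2π·475 = 2985 rad/s.
Step 2 — Component impedances:
  R: Z = R = 25.8 Ω
  L: Z = jωL = j·2985·0.0585 = 0 + j174.6 Ω
Step 3 — Series combination: Z_total = R + L = 25.8 + j174.6 Ω = 176.5∠81.6° Ω.
Step 4 — Source phasor: V = 14.9∠45.2° V = 10.5 + j10.57 V.
Step 5 — Current: I = V / Z = 0.06796 - j0.05009 A = 0.08442∠-36.4° A.
Step 6 — Complex power: S = V·I* = 0.1839 + j1.244 VA.
Step 7 — Real power: P = Re(S) = 0.1839 W.
Step 8 — Reactive power: Q = Im(S) = 1.244 VAR.
Step 9 — Apparent power: |S| = 1.258 VA.
Step 10 — Power factor: PF = P/|S| = 0.1462 (lagging).

(a) P = 0.1839 W  (b) Q = 1.244 VAR  (c) S = 1.258 VA  (d) PF = 0.1462 (lagging)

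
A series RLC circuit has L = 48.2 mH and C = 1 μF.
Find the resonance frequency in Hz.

Step 1 — Resonance condition Im(Z)=0 gives ω₀ = 1/√(LC).
Step 2 — ω₀ = 1/√(0.0482·1e-06) = 4555 rad/s.
Step 3 — f₀ = ω₀/(2π) = 724.9 Hz.

f₀ = 724.9 Hz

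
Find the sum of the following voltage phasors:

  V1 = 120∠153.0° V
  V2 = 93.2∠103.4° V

Step 1 — Convert each phasor to rectangular form:
  V1 = 120·(cos(153.0°) + j·sin(153.0°)) = -106.9 + j54.48 V
  V2 = 93.2·(cos(103.4°) + j·sin(103.4°)) = -21.6 + j90.66 V
Step 2 — Sum components: V_total = -128.5 + j145.1 V.
Step 3 — Convert to polar: |V_total| = 193.9 V, ∠V_total = 131.5°.

V_total = 193.9∠131.5° V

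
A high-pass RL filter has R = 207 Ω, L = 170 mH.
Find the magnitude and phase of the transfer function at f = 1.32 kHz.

Step 1 — Angular frequency: ω = 2π·1320 = 8294 rad/s.
Step 2 — Transfer function: H(jω) = jωL/(R + jωL).
Step 3 — Numerator jωL = j·1410; denominator R + jωL = 207 + j1410.
Step 4 — H = 0.9789 + j0.1437.
Step 5 — Magnitude: |H| = 0.9894 (-0.1 dB); phase: φ = 8.4°.

|H| = 0.9894 (-0.1 dB), φ = 8.4°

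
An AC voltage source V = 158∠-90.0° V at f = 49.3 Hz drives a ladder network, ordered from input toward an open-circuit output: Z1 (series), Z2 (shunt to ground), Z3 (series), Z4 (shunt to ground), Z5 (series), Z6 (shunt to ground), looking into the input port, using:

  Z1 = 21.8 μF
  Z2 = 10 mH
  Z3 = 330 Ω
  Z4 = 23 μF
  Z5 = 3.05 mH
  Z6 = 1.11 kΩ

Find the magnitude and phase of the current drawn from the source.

Step 1 — Angular frequency: ω = 2π·f = 2π·49.3 = 309.8 rad/s.
Step 2 — Component impedances:
  Z1: Z = 1/(jωC) = -j/(ω·C) = 0 - j148.1 Ω
  Z2: Z = jωL = j·309.8·0.01 = 0 + j3.098 Ω
  Z3: Z = R = 330 Ω
  Z4: Z = 1/(jωC) = -j/(ω·C) = 0 - j140.4 Ω
  Z5: Z = jωL = j·309.8·0.00305 = 0 + j0.9448 Ω
  Z6: Z = R = 1110 Ω
Step 3 — Ladder network (open output): work backward from the far end, alternating series and parallel combinations. Z_in = 0.02399 - j145 Ω = 145∠-90.0° Ω.
Step 4 — Source phasor: V = 158∠-90.0° V = 0 - j158 V.
Step 5 — Ohm's law: I = V / Z_total = (0 - j158) / (0.02399 - j145) = 1.09 - j0.0001803 A.
Step 6 — Convert to polar: |I| = 1.09 A, ∠I = -0.0°.

I = 1.09∠-0.0° A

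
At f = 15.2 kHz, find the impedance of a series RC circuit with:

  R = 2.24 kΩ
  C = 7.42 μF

Step 1 — Angular frequency: ω = 2π·f = 2π·1.52e+04 = 9.55e+04 rad/s.
Step 2 — Component impedances:
  R: Z = R = 2240 Ω
  C: Z = 1/(jωC) = -j/(ω·C) = 0 - j1.411 Ω
Step 3 — Series combination: Z_total = R + C = 2240 - j1.411 Ω = 2240∠-0.0° Ω.

Z = 2240 - j1.411 Ω = 2240∠-0.0° Ω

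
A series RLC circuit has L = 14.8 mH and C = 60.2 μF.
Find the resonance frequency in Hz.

Step 1 — Resonance condition Im(Z)=0 gives ω₀ = 1/√(LC).
Step 2 — ω₀ = 1/√(0.0148·6.02e-05) = 1059 rad/s.
Step 3 — f₀ = ω₀/(2π) = 168.6 Hz.

f₀ = 168.6 Hz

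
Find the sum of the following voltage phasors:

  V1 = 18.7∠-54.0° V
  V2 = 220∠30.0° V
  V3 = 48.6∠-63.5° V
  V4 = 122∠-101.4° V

Step 1 — Convert each phasor to rectangular form:
  V1 = 18.7·(cos(-54.0°) + j·sin(-54.0°)) = 10.99 - j15.13 V
  V2 = 220·(cos(30.0°) + j·sin(30.0°)) = 190.5 + j110 V
  V3 = 48.6·(cos(-63.5°) + j·sin(-63.5°)) = 21.69 - j43.49 V
  V4 = 122·(cos(-101.4°) + j·sin(-101.4°)) = -24.11 - j119.6 V
Step 2 — Sum components: V_total = 199.1 - j68.22 V.
Step 3 — Convert to polar: |V_total| = 210.5 V, ∠V_total = -18.9°.

V_total = 210.5∠-18.9° V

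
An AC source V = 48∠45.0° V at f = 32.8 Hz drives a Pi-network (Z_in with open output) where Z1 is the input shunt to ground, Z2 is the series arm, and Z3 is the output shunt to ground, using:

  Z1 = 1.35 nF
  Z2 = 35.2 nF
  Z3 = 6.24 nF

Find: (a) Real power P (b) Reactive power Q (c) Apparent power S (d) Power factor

Step 1 — Angular frequency: ω = 2π·f = 2π·32.8 = 206.1 rad/s.
Step 2 — Component impedances:
  Z1: Z = 1/(jωC) = -j/(ω·C) = 0 - j3.594e+06 Ω
  Z2: Z = 1/(jωC) = -j/(ω·C) = 0 - j1.378e+05 Ω
  Z3: Z = 1/(jωC) = -j/(ω·C) = 0 - j7.776e+05 Ω
Step 3 — With open output, the series arm Z2 and the output shunt Z3 appear in series to ground: Z2 + Z3 = 0 - j9.155e+05 Ω.
Step 4 — Parallel with input shunt Z1: Z_in = Z1 || (Z2 + Z3) = 0 - j7.296e+05 Ω = 7.296e+05∠-90.0° Ω.
Step 5 — Source phasor: V = 48∠45.0° V = 33.94 + j33.94 V.
Step 6 — Current: I = V / Z = -4.652e-05 + j4.652e-05 A = 6.579e-05∠135.0° A.
Step 7 — Complex power: S = V·I* = 0 - j0.003158 VA.
Step 8 — Real power: P = Re(S) = 0 W.
Step 9 — Reactive power: Q = Im(S) = -0.003158 VAR.
Step 10 — Apparent power: |S| = 0.003158 VA.
Step 11 — Power factor: PF = P/|S| = 0 (leading).

(a) P = 0 W  (b) Q = -0.003158 VAR  (c) S = 0.003158 VA  (d) PF = 0 (leading)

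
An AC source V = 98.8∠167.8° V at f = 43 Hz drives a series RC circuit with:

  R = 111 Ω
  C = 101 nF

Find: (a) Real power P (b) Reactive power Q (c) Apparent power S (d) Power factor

Step 1 — Angular frequency: ω = 2π·f = 2π·43 = 270.2 rad/s.
Step 2 — Component impedances:
  R: Z = R = 111 Ω
  C: Z = 1/(jωC) = -j/(ω·C) = 0 - j3.665e+04 Ω
Step 3 — Series combination: Z_total = R + C = 111 - j3.665e+04 Ω = 3.665e+04∠-89.8° Ω.
Step 4 — Source phasor: V = 98.8∠167.8° V = -96.57 + j20.88 V.
Step 5 — Current: I = V / Z = -0.0005777 - j0.002633 A = 0.002696∠-102.4° A.
Step 6 — Complex power: S = V·I* = 0.0008068 - j0.2664 VA.
Step 7 — Real power: P = Re(S) = 0.0008068 W.
Step 8 — Reactive power: Q = Im(S) = -0.2664 VAR.
Step 9 — Apparent power: |S| = 0.2664 VA.
Step 10 — Power factor: PF = P/|S| = 0.003029 (leading).

(a) P = 0.0008068 W  (b) Q = -0.2664 VAR  (c) S = 0.2664 VA  (d) PF = 0.003029 (leading)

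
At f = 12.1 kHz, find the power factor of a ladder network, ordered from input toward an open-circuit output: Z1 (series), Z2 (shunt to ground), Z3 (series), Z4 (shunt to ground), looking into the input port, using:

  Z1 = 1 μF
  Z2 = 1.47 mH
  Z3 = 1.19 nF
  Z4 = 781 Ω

Step 1 — Angular frequency: ω = 2π·f = 2π·1.21e+04 = 7.603e+04 rad/s.
Step 2 — Component impedances:
  Z1: Z = 1/(jωC) = -j/(ω·C) = 0 - j13.15 Ω
  Z2: Z = jωL = j·7.603e+04·0.00147 = 0 + j111.8 Ω
  Z3: Z = 1/(jωC) = -j/(ω·C) = 0 - j1.105e+04 Ω
  Z4: Z = R = 781 Ω
Step 3 — Ladder network (open output): work backward from the far end, alternating series and parallel combinations. Z_in = 0.08107 + j99.74 Ω = 99.74∠90.0° Ω.
Step 4 — Power factor: PF = cos(φ) = Re(Z)/|Z| = 0.08107/99.74 = 0.0008128.
Step 5 — Type: Im(Z) = 99.74 ⇒ lagging (phase φ = 90.0°).

PF = 0.0008128 (lagging, φ = 90.0°)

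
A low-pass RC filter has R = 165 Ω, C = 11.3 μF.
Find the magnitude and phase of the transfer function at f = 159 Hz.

Step 1 — Angular frequency: ω = 2π·159 = 999 rad/s.
Step 2 — Transfer function: H(jω) = 1/(1 + jωRC).
Step 3 — Denominator: 1 + jωRC = 1 + j·999·165·1.13e-05 = 1 + j1.863.
Step 4 — H = 0.2237 - j0.4167.
Step 5 — Magnitude: |H| = 0.473 (-6.5 dB); phase: φ = -61.8°.

|H| = 0.473 (-6.5 dB), φ = -61.8°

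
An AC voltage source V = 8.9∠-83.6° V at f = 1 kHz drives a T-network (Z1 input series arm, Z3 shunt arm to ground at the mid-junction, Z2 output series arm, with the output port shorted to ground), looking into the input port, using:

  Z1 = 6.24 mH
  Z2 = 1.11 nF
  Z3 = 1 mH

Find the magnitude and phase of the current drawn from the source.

Step 1 — Angular frequency: ω = 2π·f = 2π·1000 = 6283 rad/s.
Step 2 — Component impedances:
  Z1: Z = jωL = j·6283·0.00624 = 0 + j39.21 Ω
  Z2: Z = 1/(jωC) = -j/(ω·C) = 0 - j1.434e+05 Ω
  Z3: Z = jωL = j·6283·0.001 = 0 + j6.283 Ω
Step 3 — With the output port shorted to ground, the output series arm Z2 runs from the junction to ground; the shunt arm Z3 also runs from the junction to ground. They appear in parallel: Z3 || Z2 = 0 + j6.283 Ω.
Step 4 — Series with input arm Z1: Z_in = Z1 + (Z3 || Z2) = 0 + j45.49 Ω = 45.49∠90.0° Ω.
Step 5 — Source phasor: V = 8.9∠-83.6° V = 0.9921 - j8.845 V.
Step 6 — Ohm's law: I = V / Z_total = (0.9921 - j8.845) / (0 + j45.49) = -0.1944 - j0.02181 A.
Step 7 — Convert to polar: |I| = 0.1956 A, ∠I = -173.6°.

I = 0.1956∠-173.6° A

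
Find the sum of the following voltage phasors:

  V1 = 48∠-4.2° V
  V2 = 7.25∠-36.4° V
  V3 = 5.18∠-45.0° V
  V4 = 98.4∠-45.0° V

Step 1 — Convert each phasor to rectangular form:
  V1 = 48·(cos(-4.2°) + j·sin(-4.2°)) = 47.87 - j3.515 V
  V2 = 7.25·(cos(-36.4°) + j·sin(-36.4°)) = 5.835 - j4.302 V
  V3 = 5.18·(cos(-45.0°) + j·sin(-45.0°)) = 3.663 - j3.663 V
  V4 = 98.4·(cos(-45.0°) + j·sin(-45.0°)) = 69.58 - j69.58 V
Step 2 — Sum components: V_total = 126.9 - j81.06 V.
Step 3 — Convert to polar: |V_total| = 150.6 V, ∠V_total = -32.6°.

V_total = 150.6∠-32.6° V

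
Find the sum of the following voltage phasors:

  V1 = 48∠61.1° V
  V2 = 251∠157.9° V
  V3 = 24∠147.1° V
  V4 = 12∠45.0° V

Step 1 — Convert each phasor to rectangular form:
  V1 = 48·(cos(61.1°) + j·sin(61.1°)) = 23.2 + j42.02 V
  V2 = 251·(cos(157.9°) + j·sin(157.9°)) = -232.6 + j94.43 V
  V3 = 24·(cos(147.1°) + j·sin(147.1°)) = -20.15 + j13.04 V
  V4 = 12·(cos(45.0°) + j·sin(45.0°)) = 8.485 + j8.485 V
Step 2 — Sum components: V_total = -221 + j158 V.
Step 3 — Convert to polar: |V_total| = 271.7 V, ∠V_total = 144.4°.

V_total = 271.7∠144.4° V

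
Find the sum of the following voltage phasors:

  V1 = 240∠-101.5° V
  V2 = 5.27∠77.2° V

Step 1 — Convert each phasor to rectangular form:
  V1 = 240·(cos(-101.5°) + j·sin(-101.5°)) = -47.85 - j235.2 V
  V2 = 5.27·(cos(77.2°) + j·sin(77.2°)) = 1.168 + j5.139 V
Step 2 — Sum components: V_total = -46.68 - j230 V.
Step 3 — Convert to polar: |V_total| = 234.7 V, ∠V_total = -101.5°.

V_total = 234.7∠-101.5° V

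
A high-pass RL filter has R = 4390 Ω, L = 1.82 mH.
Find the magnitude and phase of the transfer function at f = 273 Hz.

Step 1 — Angular frequency: ω = 2π·273 = 1715 rad/s.
Step 2 — Transfer function: H(jω) = jωL/(R + jωL).
Step 3 — Numerator jωL = j·3.122; denominator R + jωL = 4390 + j3.122.
Step 4 — H = 5.057e-07 + j0.0007111.
Step 5 — Magnitude: |H| = 0.0007111 (-63.0 dB); phase: φ = 90.0°.

|H| = 0.0007111 (-63.0 dB), φ = 90.0°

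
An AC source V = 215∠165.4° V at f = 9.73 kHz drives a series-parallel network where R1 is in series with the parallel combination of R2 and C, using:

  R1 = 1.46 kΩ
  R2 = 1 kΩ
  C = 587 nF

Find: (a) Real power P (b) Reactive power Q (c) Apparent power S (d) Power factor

Step 1 — Angular frequency: ω = 2π·f = 2π·9730 = 6.114e+04 rad/s.
Step 2 — Component impedances:
  R1: Z = R = 1460 Ω
  R2: Z = R = 1000 Ω
  C: Z = 1/(jωC) = -j/(ω·C) = 0 - j27.87 Ω
Step 3 — Parallel branch: R2 || C = 1/(1/R2 + 1/C) = 0.7759 - j27.84 Ω.
Step 4 — Series with R1: Z_total = R1 + (R2 || C) = 1461 - j27.84 Ω = 1461∠-1.1° Ω.
Step 5 — Source phasor: V = 215∠165.4° V = -208.1 + j54.19 V.
Step 6 — Current: I = V / Z = -0.1431 + j0.03437 A = 0.1472∠166.5° A.
Step 7 — Complex power: S = V·I* = 31.63 - j0.603 VA.
Step 8 — Real power: P = Re(S) = 31.63 W.
Step 9 — Reactive power: Q = Im(S) = -0.603 VAR.
Step 10 — Apparent power: |S| = 31.64 VA.
Step 11 — Power factor: PF = P/|S| = 0.9998 (leading).

(a) P = 31.63 W  (b) Q = -0.603 VAR  (c) S = 31.64 VA  (d) PF = 0.9998 (leading)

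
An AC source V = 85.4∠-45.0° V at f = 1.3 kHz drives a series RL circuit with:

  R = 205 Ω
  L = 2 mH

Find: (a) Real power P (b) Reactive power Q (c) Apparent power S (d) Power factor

Step 1 — Angular frequency: ω = 2π·f = 2π·1300 = 8168 rad/s.
Step 2 — Component impedances:
  R: Z = R = 205 Ω
  L: Z = jωL = j·8168·0.002 = 0 + j16.34 Ω
Step 3 — Series combination: Z_total = R + L = 205 + j16.34 Ω = 205.6∠4.6° Ω.
Step 4 — Source phasor: V = 85.4∠-45.0° V = 60.39 - j60.39 V.
Step 5 — Current: I = V / Z = 0.2694 - j0.316 A = 0.4153∠-49.6° A.
Step 6 — Complex power: S = V·I* = 35.35 + j2.817 VA.
Step 7 — Real power: P = Re(S) = 35.35 W.
Step 8 — Reactive power: Q = Im(S) = 2.817 VAR.
Step 9 — Apparent power: |S| = 35.46 VA.
Step 10 — Power factor: PF = P/|S| = 0.9968 (lagging).

(a) P = 35.35 W  (b) Q = 2.817 VAR  (c) S = 35.46 VA  (d) PF = 0.9968 (lagging)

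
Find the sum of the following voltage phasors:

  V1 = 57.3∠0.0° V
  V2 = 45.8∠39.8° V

Step 1 — Convert each phasor to rectangular form:
  V1 = 57.3·(cos(0.0°) + j·sin(0.0°)) = 57.3 V
  V2 = 45.8·(cos(39.8°) + j·sin(39.8°)) = 35.19 + j29.32 V
Step 2 — Sum components: V_total = 92.49 + j29.32 V.
Step 3 — Convert to polar: |V_total| = 97.02 V, ∠V_total = 17.6°.

V_total = 97.02∠17.6° V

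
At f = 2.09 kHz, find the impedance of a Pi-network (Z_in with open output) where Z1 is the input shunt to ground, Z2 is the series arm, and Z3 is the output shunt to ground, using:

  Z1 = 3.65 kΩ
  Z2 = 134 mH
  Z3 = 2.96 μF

Step 1 — Angular frequency: ω = 2π·f = 2π·2090 = 1.313e+04 rad/s.
Step 2 — Component impedances:
  Z1: Z = R = 3650 Ω
  Z2: Z = jωL = j·1.313e+04·0.134 = 0 + j1760 Ω
  Z3: Z = 1/(jωC) = -j/(ω·C) = 0 - j25.73 Ω
Step 3 — With open output, the series arm Z2 and the output shunt Z3 appear in series to ground: Z2 + Z3 = 0 + j1734 Ω.
Step 4 — Parallel with input shunt Z1: Z_in = Z1 || (Z2 + Z3) = 672 + j1415 Ω = 1566∠64.6° Ω.

Z = 672 + j1415 Ω = 1566∠64.6° Ω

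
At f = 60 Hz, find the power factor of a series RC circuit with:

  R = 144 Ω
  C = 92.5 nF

Step 1 — Angular frequency: ω = 2π·f = 2π·60 = 377 rad/s.
Step 2 — Component impedances:
  R: Z = R = 144 Ω
  C: Z = 1/(jωC) = -j/(ω·C) = 0 - j2.868e+04 Ω
Step 3 — Series combination: Z_total = R + C = 144 - j2.868e+04 Ω = 2.868e+04∠-89.7° Ω.
Step 4 — Power factor: PF = cos(φ) = Re(Z)/|Z| = 144/2.868e+04 = 0.005021.
Step 5 — Type: Im(Z) = -2.868e+04 ⇒ leading (phase φ = -89.7°).

PF = 0.005021 (leading, φ = -89.7°)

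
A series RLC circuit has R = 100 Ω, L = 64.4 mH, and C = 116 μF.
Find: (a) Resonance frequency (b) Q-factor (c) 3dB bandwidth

Step 1 — Resonance: ω₀ = 1/√(LC) = 1/√(0.0644·0.000116) = 365.9 rad/s.
Step 2 — f₀ = ω₀/(2π) = 58.23 Hz.
Step 3 — Series Q: Q = ω₀L/R = 365.9·0.0644/100 = 0.2356.
Step 4 — Bandwidth: Δω = ω₀/Q = 1553 rad/s; BW = Δω/(2π) = 247.1 Hz.

(a) f₀ = 58.23 Hz  (b) Q = 0.2356  (c) BW = 247.1 Hz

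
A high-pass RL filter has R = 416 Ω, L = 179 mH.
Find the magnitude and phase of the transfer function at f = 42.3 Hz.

Step 1 — Angular frequency: ω = 2π·42.3 = 265.8 rad/s.
Step 2 — Transfer function: H(jω) = jωL/(R + jωL).
Step 3 — Numerator jωL = j·47.57; denominator R + jωL = 416 + j47.57.
Step 4 — H = 0.01291 + j0.1129.
Step 5 — Magnitude: |H| = 0.1136 (-18.9 dB); phase: φ = 83.5°.

|H| = 0.1136 (-18.9 dB), φ = 83.5°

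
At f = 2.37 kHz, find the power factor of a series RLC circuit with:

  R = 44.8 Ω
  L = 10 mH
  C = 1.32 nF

Step 1 — Angular frequency: ω = 2π·f = 2π·2370 = 1.489e+04 rad/s.
Step 2 — Component impedances:
  R: Z = R = 44.8 Ω
  L: Z = jωL = j·1.489e+04·0.01 = 0 + j148.9 Ω
  C: Z = 1/(jωC) = -j/(ω·C) = 0 - j5.087e+04 Ω
Step 3 — Series combination: Z_total = R + L + C = 44.8 - j5.073e+04 Ω = 5.073e+04∠-89.9° Ω.
Step 4 — Power factor: PF = cos(φ) = Re(Z)/|Z| = 44.8/50725 = 0.0008832.
Step 5 — Type: Im(Z) = -5.073e+04 ⇒ leading (phase φ = -89.9°).

PF = 0.0008832 (leading, φ = -89.9°)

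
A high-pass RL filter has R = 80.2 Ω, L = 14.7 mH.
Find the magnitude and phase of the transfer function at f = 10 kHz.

Step 1 — Angular frequency: ω = 2π·1e+04 = 6.283e+04 rad/s.
Step 2 — Transfer function: H(jω) = jωL/(R + jωL).
Step 3 — Numerator jωL = j·923.6; denominator R + jωL = 80.2 + j923.6.
Step 4 — H = 0.9925 + j0.08618.
Step 5 — Magnitude: |H| = 0.9963 (-0.0 dB); phase: φ = 5.0°.

|H| = 0.9963 (-0.0 dB), φ = 5.0°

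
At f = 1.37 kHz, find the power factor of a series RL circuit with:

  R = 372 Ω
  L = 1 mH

Step 1 — Angular frequency: ω = 2π·f = 2π·1370 = 8608 rad/s.
Step 2 — Component impedances:
  R: Z = R = 372 Ω
  L: Z = jωL = j·8608·0.001 = 0 + j8.608 Ω
Step 3 — Series combination: Z_total = R + L = 372 + j8.608 Ω = 372.1∠1.3° Ω.
Step 4 — Power factor: PF = cos(φ) = Re(Z)/|Z| = 372/372.1 = 0.9997.
Step 5 — Type: Im(Z) = 8.608 ⇒ lagging (phase φ = 1.3°).

PF = 0.9997 (lagging, φ = 1.3°)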